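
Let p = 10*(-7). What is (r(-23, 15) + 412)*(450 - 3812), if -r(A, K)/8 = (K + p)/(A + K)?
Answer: -1200234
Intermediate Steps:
p = -70
r(A, K) = -8*(-70 + K)/(A + K) (r(A, K) = -8*(K - 70)/(A + K) = -8*(-70 + K)/(A + K))
(r(-23, 15) + 412)*(450 - 3812) = (8*(70 - 1*15)/(-23 + 15) + 412)*(450 - 3812) = (8*(70 - 15)/(-8) + 412)*(-3362) = (8*(-⅛)*55 + 412)*(-3362) = (-55 + 412)*(-3362) = 357*(-3362) = -1200234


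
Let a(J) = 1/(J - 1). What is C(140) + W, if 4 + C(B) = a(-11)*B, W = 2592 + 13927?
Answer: 49510/3 ≈ 16503.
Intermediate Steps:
W = 16519
a(J) = 1/(-1 + J)
C(B) = -4 - B/12 (C(B) = -4 + B/(-1 - 11) = -4 + B/(-12) = -4 - B/12)
C(140) + W = (-4 - 1/12*140) + 16519 = (-4 - 35/3) + 16519 = -47/3 + 16519 = 49510/3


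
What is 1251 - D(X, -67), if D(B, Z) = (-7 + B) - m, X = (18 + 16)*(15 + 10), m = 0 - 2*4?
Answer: 400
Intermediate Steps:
m = -8 (m = 0 - 8 = -8)
X = 850 (X = 34*25 = 850)
D(B, Z) = 1 + B (D(B, Z) = (-7 + B) - 1*(-8) = (-7 + B) + 8 = 1 + B)
1251 - D(X, -67) = 1251 - (1 + 850) = 1251 - 1*851 = 1251 - 851 = 400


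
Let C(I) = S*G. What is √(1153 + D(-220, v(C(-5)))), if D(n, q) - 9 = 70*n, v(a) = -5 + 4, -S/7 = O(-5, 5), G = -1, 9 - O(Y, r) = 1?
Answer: 3*I*√1582 ≈ 119.32*I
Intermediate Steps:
O(Y, r) = 8 (O(Y, r) = 9 - 1*1 = 9 - 1 = 8)
S = -56 (S = -7*8 = -56)
C(I) = 56 (C(I) = -56*(-1) = 56)
v(a) = -1
D(n, q) = 9 + 70*n
√(1153 + D(-220, v(C(-5)))) = √(1153 + (9 + 70*(-220))) = √(1153 + (9 - 15400)) = √(1153 - 15391) = √(-14238) = 3*I*√1582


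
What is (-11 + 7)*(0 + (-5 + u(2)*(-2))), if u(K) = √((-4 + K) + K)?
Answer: 20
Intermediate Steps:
u(K) = √(-4 + 2*K)
(-11 + 7)*(0 + (-5 + u(2)*(-2))) = (-11 + 7)*(0 + (-5 + √(-4 + 2*2)*(-2))) = -4*(0 + (-5 + √(-4 + 4)*(-2))) = -4*(0 + (-5 + √0*(-2))) = -4*(0 + (-5 + 0*(-2))) = -4*(0 + (-5 + 0)) = -4*(0 - 5) = -4*(-5) = 20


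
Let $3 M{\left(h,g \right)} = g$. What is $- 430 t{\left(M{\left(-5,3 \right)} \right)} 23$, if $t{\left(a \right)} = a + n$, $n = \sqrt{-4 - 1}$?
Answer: $-9890 - 9890 i \sqrt{5} \approx -9890.0 - 22115.0 i$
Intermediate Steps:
$M{\left(h,g \right)} = \frac{g}{3}$
$n = i \sqrt{5}$ ($n = \sqrt{-5} = i \sqrt{5} \approx 2.2361 i$)
$t{\left(a \right)} = a + i \sqrt{5}$
$- 430 t{\left(M{\left(-5,3 \right)} \right)} 23 = - 430 \left(\frac{1}{3} \cdot 3 + i \sqrt{5}\right) 23 = - 430 \left(1 + i \sqrt{5}\right) 23 = - 430 \left(23 + 23 i \sqrt{5}\right) = -9890 - 9890 i \sqrt{5}$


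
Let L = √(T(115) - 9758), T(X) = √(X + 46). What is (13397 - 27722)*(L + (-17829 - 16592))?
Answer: 493080825 - 14325*√(-9758 + √161) ≈ 4.9308e+8 - 1.4141e+6*I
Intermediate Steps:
T(X) = √(46 + X)
L = √(-9758 + √161) (L = √(√(46 + 115) - 9758) = √(√161 - 9758) = √(-9758 + √161) ≈ 98.718*I)
(13397 - 27722)*(L + (-17829 - 16592)) = (13397 - 27722)*(√(-9758 + √161) + (-17829 - 16592)) = -14325*(√(-9758 + √161) - 34421) = -14325*(-34421 + √(-9758 + √161)) = 493080825 - 14325*√(-9758 + √161)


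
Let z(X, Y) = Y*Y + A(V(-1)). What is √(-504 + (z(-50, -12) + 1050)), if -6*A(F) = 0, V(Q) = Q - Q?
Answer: √690 ≈ 26.268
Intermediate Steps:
V(Q) = 0
A(F) = 0 (A(F) = -⅙*0 = 0)
z(X, Y) = Y² (z(X, Y) = Y*Y + 0 = Y² + 0 = Y²)
√(-504 + (z(-50, -12) + 1050)) = √(-504 + ((-12)² + 1050)) = √(-504 + (144 + 1050)) = √(-504 + 1194) = √690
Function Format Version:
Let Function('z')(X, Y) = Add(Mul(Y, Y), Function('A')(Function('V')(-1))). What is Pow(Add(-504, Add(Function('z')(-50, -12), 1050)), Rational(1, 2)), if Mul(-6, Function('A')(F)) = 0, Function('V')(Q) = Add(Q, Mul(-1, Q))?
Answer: Pow(690, Rational(1, 2)) ≈ 26.268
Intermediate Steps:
Function('V')(Q) = 0
Function('A')(F) = 0 (Function('A')(F) = Mul(Rational(-1, 6), 0) = 0)
Function('z')(X, Y) = Pow(Y, 2) (Function('z')(X, Y) = Add(Mul(Y, Y), 0) = Add(Pow(Y, 2), 0) = Pow(Y, 2))
Pow(Add(-504, Add(Function('z')(-50, -12), 1050)), Rational(1, 2)) = Pow(Add(-504, Add(Pow(-12, 2), 1050)), Rational(1, 2)) = Pow(Add(-504, Add(144, 1050)), Rational(1, 2)) = Pow(Add(-504, 1194), Rational(1, 2)) = Pow(690, Rational(1, 2))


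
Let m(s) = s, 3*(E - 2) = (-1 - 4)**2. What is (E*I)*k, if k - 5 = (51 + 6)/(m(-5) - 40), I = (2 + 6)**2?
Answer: 111104/45 ≈ 2469.0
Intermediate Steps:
E = 31/3 (E = 2 + (-1 - 4)**2/3 = 2 + (1/3)*(-5)**2 = 2 + (1/3)*25 = 2 + 25/3 = 31/3 ≈ 10.333)
I = 64 (I = 8**2 = 64)
k = 56/15 (k = 5 + (51 + 6)/(-5 - 40) = 5 + 57/(-45) = 5 + 57*(-1/45) = 5 - 19/15 = 56/15 ≈ 3.7333)
(E*I)*k = ((31/3)*64)*(56/15) = (1984/3)*(56/15) = 111104/45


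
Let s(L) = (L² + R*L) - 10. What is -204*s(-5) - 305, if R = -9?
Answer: -12545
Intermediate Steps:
s(L) = -10 + L² - 9*L (s(L) = (L² - 9*L) - 10 = -10 + L² - 9*L)
-204*s(-5) - 305 = -204*(-10 + (-5)² - 9*(-5)) - 305 = -204*(-10 + 25 + 45) - 305 = -204*60 - 305 = -12240 - 305 = -12545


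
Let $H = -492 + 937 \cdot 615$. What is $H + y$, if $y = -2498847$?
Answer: $-1923084$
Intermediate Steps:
$H = 575763$ ($H = -492 + 576255 = 575763$)
$H + y = 575763 - 2498847 = -1923084$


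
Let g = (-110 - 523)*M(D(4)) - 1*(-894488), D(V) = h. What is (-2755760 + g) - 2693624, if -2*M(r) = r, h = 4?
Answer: -4553630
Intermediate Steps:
D(V) = 4
M(r) = -r/2
g = 895754 (g = (-110 - 523)*(-1/2*4) - 1*(-894488) = -633*(-2) + 894488 = 1266 + 894488 = 895754)
(-2755760 + g) - 2693624 = (-2755760 + 895754) - 2693624 = -1860006 - 2693624 = -4553630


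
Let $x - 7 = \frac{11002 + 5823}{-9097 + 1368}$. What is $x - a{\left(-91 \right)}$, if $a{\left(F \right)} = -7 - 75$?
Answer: $\frac{671056}{7729} \approx 86.823$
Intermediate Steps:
$a{\left(F \right)} = -82$ ($a{\left(F \right)} = -7 - 75 = -82$)
$x = \frac{37278}{7729}$ ($x = 7 + \frac{11002 + 5823}{-9097 + 1368} = 7 + \frac{16825}{-7729} = 7 + 16825 \left(- \frac{1}{7729}\right) = 7 - \frac{16825}{7729} = \frac{37278}{7729} \approx 4.8231$)
$x - a{\left(-91 \right)} = \frac{37278}{7729} - -82 = \frac{37278}{7729} + 82 = \frac{671056}{7729}$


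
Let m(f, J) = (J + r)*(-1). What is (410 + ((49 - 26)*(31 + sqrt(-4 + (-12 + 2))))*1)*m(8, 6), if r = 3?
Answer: -10107 - 207*I*sqrt(14) ≈ -10107.0 - 774.52*I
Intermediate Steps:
m(f, J) = -3 - J (m(f, J) = (J + 3)*(-1) = (3 + J)*(-1) = -3 - J)
(410 + ((49 - 26)*(31 + sqrt(-4 + (-12 + 2))))*1)*m(8, 6) = (410 + ((49 - 26)*(31 + sqrt(-4 + (-12 + 2))))*1)*(-3 - 1*6) = (410 + (23*(31 + sqrt(-4 - 10)))*1)*(-3 - 6) = (410 + (23*(31 + sqrt(-14)))*1)*(-9) = (410 + (23*(31 + I*sqrt(14)))*1)*(-9) = (410 + (713 + 23*I*sqrt(14))*1)*(-9) = (410 + (713 + 23*I*sqrt(14)))*(-9) = (1123 + 23*I*sqrt(14))*(-9) = -10107 - 207*I*sqrt(14)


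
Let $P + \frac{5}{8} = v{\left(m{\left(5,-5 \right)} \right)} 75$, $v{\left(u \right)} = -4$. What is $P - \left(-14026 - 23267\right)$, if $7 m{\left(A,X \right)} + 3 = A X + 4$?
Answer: $\frac{295939}{8} \approx 36992.0$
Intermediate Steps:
$m{\left(A,X \right)} = \frac{1}{7} + \frac{A X}{7}$ ($m{\left(A,X \right)} = - \frac{3}{7} + \frac{A X + 4}{7} = - \frac{3}{7} + \frac{4 + A X}{7} = - \frac{3}{7} + \left(\frac{4}{7} + \frac{A X}{7}\right) = \frac{1}{7} + \frac{A X}{7}$)
$P = - \frac{2405}{8}$ ($P = - \frac{5}{8} - 300 = - \frac{2405}{8} \approx -300.63$)
$P - \left(-14026 - 23267\right) = - \frac{2405}{8} - \left(-14026 - 23267\right) = - \frac{2405}{8} - -37293 = - \frac{2405}{8} + 37293 = \frac{295939}{8}$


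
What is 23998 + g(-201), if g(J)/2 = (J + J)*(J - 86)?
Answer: 254746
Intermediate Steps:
g(J) = 4*J*(-86 + J) (g(J) = 2*((J + J)*(J - 86)) = 2*((2*J)*(-86 + J)) = 2*(2*J*(-86 + J)) = 4*J*(-86 + J))
23998 + g(-201) = 23998 + 4*(-201)*(-86 - 201) = 23998 + 4*(-201)*(-287) = 23998 + 230748 = 254746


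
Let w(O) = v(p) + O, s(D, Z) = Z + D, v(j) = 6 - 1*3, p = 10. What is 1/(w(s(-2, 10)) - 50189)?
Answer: -1/50178 ≈ -1.9929e-5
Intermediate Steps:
v(j) = 3 (v(j) = 6 - 3 = 3)
s(D, Z) = D + Z
w(O) = 3 + O
1/(w(s(-2, 10)) - 50189) = 1/((3 + (-2 + 10)) - 50189) = 1/((3 + 8) - 50189) = 1/(11 - 50189) = 1/(-50178) = -1/50178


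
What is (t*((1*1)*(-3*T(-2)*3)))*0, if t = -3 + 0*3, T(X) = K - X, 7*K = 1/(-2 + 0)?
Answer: 0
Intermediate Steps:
K = -1/14 (K = 1/(7*(-2 + 0)) = (1/7)/(-2) = (1/7)*(-1/2) = -1/14 ≈ -0.071429)
T(X) = -1/14 - X
t = -3 (t = -3 + 0 = -3)
(t*((1*1)*(-3*T(-2)*3)))*0 = -3*1*1*-3*(-1/14 - 1*(-2))*3*0 = -3*-3*(-1/14 + 2)*3*0 = -3*-3*27/14*3*0 = -3*(-81/14*3)*0 = -3*(-243)/14*0 = -3*(-243/14)*0 = (729/14)*0 = 0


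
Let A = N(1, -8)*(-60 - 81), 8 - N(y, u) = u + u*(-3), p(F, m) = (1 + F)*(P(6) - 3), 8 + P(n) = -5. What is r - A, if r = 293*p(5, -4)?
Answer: -29256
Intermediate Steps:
P(n) = -13 (P(n) = -8 - 5 = -13)
p(F, m) = -16 - 16*F (p(F, m) = (1 + F)*(-13 - 3) = (1 + F)*(-16) = -16 - 16*F)
N(y, u) = 8 + 2*u (N(y, u) = 8 - (u + u*(-3)) = 8 - (u - 3*u) = 8 - (-2)*u = 8 + 2*u)
r = -28128 (r = 293*(-16 - 16*5) = 293*(-16 - 80) = 293*(-96) = -28128)
A = 1128 (A = (8 + 2*(-8))*(-60 - 81) = (8 - 16)*(-141) = -8*(-141) = 1128)
r - A = -28128 - 1*1128 = -28128 - 1128 = -29256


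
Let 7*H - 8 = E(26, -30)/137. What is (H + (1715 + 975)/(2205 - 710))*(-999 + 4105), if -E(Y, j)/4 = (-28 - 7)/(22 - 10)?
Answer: 7893597718/860223 ≈ 9176.2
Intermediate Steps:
E(Y, j) = 35/3 (E(Y, j) = -4*(-28 - 7)/(22 - 10) = -(-140)/12 = -4*(-35/12) = 35/3)
H = 3323/2877 (H = 8/7 + ((35/3)/137)/7 = 8/7 + ((35/3)*(1/137))/7 = 8/7 + (⅐)*(35/411) = 8/7 + 5/411 = 3323/2877 ≈ 1.1550)
(H + (1715 + 975)/(2205 - 710))*(-999 + 4105) = (3323/2877 + (1715 + 975)/(2205 - 710))*(-999 + 4105) = (3323/2877 + 2690/1495)*3106 = (3323/2877 + 2690*(1/1495))*3106 = (3323/2877 + 538/299)*3106 = (2541403/860223)*3106 = 7893597718/860223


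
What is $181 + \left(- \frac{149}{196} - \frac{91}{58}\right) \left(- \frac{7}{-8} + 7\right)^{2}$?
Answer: $\frac{271385}{7424} \approx 36.555$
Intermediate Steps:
$181 + \left(- \frac{149}{196} - \frac{91}{58}\right) \left(- \frac{7}{-8} + 7\right)^{2} = 181 + \left(\left(-149\right) \frac{1}{196} - \frac{91}{58}\right) \left(\left(-7\right) \left(- \frac{1}{8}\right) + 7\right)^{2} = 181 + \left(- \frac{149}{196} - \frac{91}{58}\right) \left(\frac{7}{8} + 7\right)^{2} = 181 - \frac{13239 \left(\frac{63}{8}\right)^{2}}{5684} = 181 - \frac{1072359}{7424} = \frac{271385}{7424}$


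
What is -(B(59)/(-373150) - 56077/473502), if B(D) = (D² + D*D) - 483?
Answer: 5998238002/44171817825 ≈ 0.13579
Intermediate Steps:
B(D) = -483 + 2*D² (B(D) = (D² + D²) - 483 = 2*D² - 483 = -483 + 2*D²)
-(B(59)/(-373150) - 56077/473502) = -((-483 + 2*59²)/(-373150) - 56077/473502) = -((-483 + 2*3481)*(-1/373150) - 56077*1/473502) = -((-483 + 6962)*(-1/373150) - 56077/473502) = -(6479*(-1/373150) - 56077/473502) = -(-6479/373150 - 56077/473502) = -1*(-5998238002/44171817825) = 5998238002/44171817825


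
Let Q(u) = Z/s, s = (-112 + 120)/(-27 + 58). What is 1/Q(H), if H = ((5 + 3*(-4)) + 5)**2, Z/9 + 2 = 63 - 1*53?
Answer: 1/279 ≈ 0.0035842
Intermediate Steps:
Z = 72 (Z = -18 + 9*(63 - 1*53) = -18 + 9*(63 - 53) = -18 + 9*10 = -18 + 90 = 72)
s = 8/31 ≈ 0.25806
H = 4 (H = ((5 - 12) + 5)**2 = (-7 + 5)**2 = (-2)**2 = 4)
Q(u) = 279 (Q(u) = 72/(8/31) = 72*(31/8) = 279)
1/Q(H) = 1/279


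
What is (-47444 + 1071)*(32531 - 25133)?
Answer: -343067454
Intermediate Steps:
(-47444 + 1071)*(32531 - 25133) = -46373*7398 = -343067454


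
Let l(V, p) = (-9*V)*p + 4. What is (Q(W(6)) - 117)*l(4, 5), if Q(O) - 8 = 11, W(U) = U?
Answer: 17248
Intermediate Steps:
l(V, p) = 4 - 9*V*p (l(V, p) = -9*V*p + 4 = 4 - 9*V*p)
Q(O) = 19 (Q(O) = 8 + 11 = 19)
(Q(W(6)) - 117)*l(4, 5) = (19 - 117)*(4 - 9*4*5) = -98*(4 - 180) = -98*(-176) = 17248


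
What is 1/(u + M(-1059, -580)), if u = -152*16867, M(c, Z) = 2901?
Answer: -1/2560883 ≈ -3.9049e-7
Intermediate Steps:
u = -2563784
1/(u + M(-1059, -580)) = 1/(-2563784 + 2901) = 1/(-2560883) = -1/2560883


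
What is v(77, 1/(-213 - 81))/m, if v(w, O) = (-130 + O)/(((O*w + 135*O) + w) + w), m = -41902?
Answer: 38221/1888271728 ≈ 2.0241e-5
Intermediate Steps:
v(w, O) = (-130 + O)/(2*w + 135*O + O*w) (v(w, O) = (-130 + O)/(((135*O + O*w) + w) + w) = (-130 + O)/((w + 135*O + O*w) + w) = (-130 + O)/(2*w + 135*O + O*w))
v(77, 1/(-213 - 81))/m = ((-130 + 1/(-213 - 81))/(2*77 + 135/(-213 - 81) + 77/(-213 - 81)))/(-41902) = ((-130 + 1/(-294))/(154 + 135/(-294) + 77/(-294)))*(-1/41902) = ((-130 - 1/294)/(154 + 135*(-1/294) - 1/294*77))*(-1/41902) = (-38221/294/(154 - 45/98 - 11/42))*(-1/41902) = (-38221/294/(22532/147))*(-1/41902) = ((147/22532)*(-38221/294))*(-1/41902) = -38221/45064*(-1/41902) = 38221/1888271728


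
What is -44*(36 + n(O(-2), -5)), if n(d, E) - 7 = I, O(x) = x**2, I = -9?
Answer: -1496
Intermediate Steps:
n(d, E) = -2 (n(d, E) = 7 - 9 = -2)
-44*(36 + n(O(-2), -5)) = -44*(36 - 2) = -44*34 = -1496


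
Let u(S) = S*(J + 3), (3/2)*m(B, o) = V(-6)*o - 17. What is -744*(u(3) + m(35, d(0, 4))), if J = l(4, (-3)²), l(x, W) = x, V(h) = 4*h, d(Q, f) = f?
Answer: 40424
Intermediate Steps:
J = 4
m(B, o) = -34/3 - 16*o (m(B, o) = 2*((4*(-6))*o - 17)/3 = 2*(-24*o - 17)/3 = 2*(-17 - 24*o)/3 = -34/3 - 16*o)
u(S) = 7*S (u(S) = S*(4 + 3) = S*7 = 7*S)
-744*(u(3) + m(35, d(0, 4))) = -744*(7*3 + (-34/3 - 16*4)) = -744*(21 + (-34/3 - 64)) = -744*(21 - 226/3) = -744*(-163/3) = 40424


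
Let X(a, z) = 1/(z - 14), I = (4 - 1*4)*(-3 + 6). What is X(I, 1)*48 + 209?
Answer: 2669/13 ≈ 205.31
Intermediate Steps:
I = 0 (I = (4 - 4)*3 = 0*3 = 0)
X(a, z) = 1/(-14 + z)
X(I, 1)*48 + 209 = 48/(-14 + 1) + 209 = 48/(-13) + 209 = -1/13*48 + 209 = -48/13 + 209 = 2669/13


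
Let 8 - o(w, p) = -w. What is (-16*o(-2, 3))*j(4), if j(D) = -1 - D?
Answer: 480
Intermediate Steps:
o(w, p) = 8 + w (o(w, p) = 8 - (-1)*w = 8 + w)
(-16*o(-2, 3))*j(4) = (-16*(8 - 2))*(-1 - 1*4) = (-16*6)*(-1 - 4) = -96*(-5) = 480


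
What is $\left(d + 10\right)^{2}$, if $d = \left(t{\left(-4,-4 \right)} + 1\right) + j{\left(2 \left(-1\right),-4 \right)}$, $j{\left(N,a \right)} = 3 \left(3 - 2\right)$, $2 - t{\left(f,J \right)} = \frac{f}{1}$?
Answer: $400$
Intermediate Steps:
$t{\left(f,J \right)} = 2 - f$ ($t{\left(f,J \right)} = 2 - \frac{f}{1} = 2 - f 1 = 2 - f$)
$j{\left(N,a \right)} = 3$ ($j{\left(N,a \right)} = 3 \cdot 1 = 3$)
$d = 10$ ($d = \left(\left(2 - -4\right) + 1\right) + 3 = \left(\left(2 + 4\right) + 1\right) + 3 = \left(6 + 1\right) + 3 = 7 + 3 = 10$)
$\left(d + 10\right)^{2} = \left(10 + 10\right)^{2} = 20^{2} = 400$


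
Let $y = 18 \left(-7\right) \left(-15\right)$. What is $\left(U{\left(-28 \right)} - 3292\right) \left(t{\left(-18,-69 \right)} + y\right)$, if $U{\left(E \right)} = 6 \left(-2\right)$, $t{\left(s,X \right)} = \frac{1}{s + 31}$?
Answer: $- \frac{81182584}{13} \approx -6.2448 \cdot 10^{6}$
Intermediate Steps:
$y = 1890$ ($y = \left(-126\right) \left(-15\right) = 1890$)
$t{\left(s,X \right)} = \frac{1}{31 + s}$
$U{\left(E \right)} = -12$
$\left(U{\left(-28 \right)} - 3292\right) \left(t{\left(-18,-69 \right)} + y\right) = \left(-12 - 3292\right) \left(\frac{1}{31 - 18} + 1890\right) = - 3304 \left(\frac{1}{13} + 1890\right) = \left(-3304\right) \frac{24571}{13} = - \frac{81182584}{13}$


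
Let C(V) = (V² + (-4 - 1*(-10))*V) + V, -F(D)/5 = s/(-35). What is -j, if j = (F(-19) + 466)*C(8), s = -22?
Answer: -388800/7 ≈ -55543.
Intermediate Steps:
F(D) = -22/7 (F(D) = -(-110)/(-35) = -(-110)*(-1)/35 = -5*22/35 = -22/7)
C(V) = V² + 7*V (C(V) = (V² + (-4 + 10)*V) + V = (V² + 6*V) + V = V² + 7*V)
j = 388800/7 (j = (-22/7 + 466)*(8*(7 + 8)) = 3240*(8*15)/7 = (3240/7)*120 = 388800/7 ≈ 55543.)
-j = -1*388800/7 = -388800/7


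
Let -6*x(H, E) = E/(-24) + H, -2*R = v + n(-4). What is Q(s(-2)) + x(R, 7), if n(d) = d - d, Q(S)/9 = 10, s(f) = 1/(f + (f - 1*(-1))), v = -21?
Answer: 12715/144 ≈ 88.299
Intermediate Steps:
s(f) = 1/(1 + 2*f) (s(f) = 1/(f + (f + 1)) = 1/(f + (1 + f)) = 1/(1 + 2*f))
Q(S) = 90 (Q(S) = 9*10 = 90)
n(d) = 0
R = 21/2 (R = -(-21 + 0)/2 = -½*(-21) = 21/2 ≈ 10.500)
x(H, E) = -H/6 + E/144 (x(H, E) = -(E/(-24) + H)/6 = -(E*(-1/24) + H)/6 = -(-E/24 + H)/6 = -(H - E/24)/6 = -H/6 + E/144)
Q(s(-2)) + x(R, 7) = 90 + (-⅙*21/2 + (1/144)*7) = 90 + (-7/4 + 7/144) = 90 - 245/144 = 12715/144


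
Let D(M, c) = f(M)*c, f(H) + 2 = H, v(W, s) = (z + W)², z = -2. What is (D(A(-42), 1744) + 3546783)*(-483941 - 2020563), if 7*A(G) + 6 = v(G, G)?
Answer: -70549335608440/7 ≈ -1.0078e+13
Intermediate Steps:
v(W, s) = (-2 + W)²
f(H) = -2 + H
A(G) = -6/7 + (-2 + G)²/7
D(M, c) = c*(-2 + M) (D(M, c) = (-2 + M)*c = c*(-2 + M))
(D(A(-42), 1744) + 3546783)*(-483941 - 2020563) = (1744*(-2 + (-6/7 + (-2 - 42)²/7)) + 3546783)*(-483941 - 2020563) = (1744*(-2 + (-6/7 + (⅐)*(-44)²)) + 3546783)*(-2504504) = (1744*(-2 + (-6/7 + (⅐)*1936)) + 3546783)*(-2504504) = (1744*(-2 + (-6/7 + 1936/7)) + 3546783)*(-2504504) = (1744*(-2 + 1930/7) + 3546783)*(-2504504) = (1744*(1916/7) + 3546783)*(-2504504) = (3341504/7 + 3546783)*(-2504504) = (28168985/7)*(-2504504) = -70549335608440/7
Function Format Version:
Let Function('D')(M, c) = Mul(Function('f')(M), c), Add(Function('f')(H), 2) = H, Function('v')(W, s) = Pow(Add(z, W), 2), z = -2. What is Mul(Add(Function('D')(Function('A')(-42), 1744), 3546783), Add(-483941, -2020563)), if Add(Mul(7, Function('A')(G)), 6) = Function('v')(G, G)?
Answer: Rational(-70549335608440, 7) ≈ -1.0078e+13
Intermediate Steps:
Function('v')(W, s) = Pow(Add(-2, W), 2)
Function('f')(H) = Add(-2, H)
Function('A')(G) = Add(Rational(-6, 7), Mul(Rational(1, 7), Pow(Add(-2, G), 2)))
Function('D')(M, c) = Mul(c, Add(-2, M)) (Function('D')(M, c) = Mul(Add(-2, M), c) = Mul(c, Add(-2, M)))
Mul(Add(Function('D')(Function('A')(-42), 1744), 3546783), Add(-483941, -2020563)) = Mul(Add(Mul(1744, Add(-2, Add(Rational(-6, 7), Mul(Rational(1, 7), Pow(Add(-2, -42), 2))))), 3546783), Add(-483941, -2020563)) = Mul(Add(Mul(1744, Add(-2, Add(Rational(-6, 7), Mul(Rational(1, 7), Pow(-44, 2))))), 3546783), -2504504) = Mul(Add(Mul(1744, Add(-2, Add(Rational(-6, 7), Mul(Rational(1, 7), 1936)))), 3546783), -2504504) = Mul(Add(Mul(1744, Add(-2, Add(Rational(-6, 7), Rational(1936, 7)))), 3546783), -2504504) = Mul(Add(Mul(1744, Add(-2, Rational(1930, 7))), 3546783), -2504504) = Mul(Add(Mul(1744, Rational(1916, 7)), 3546783), -2504504) = Mul(Add(Rational(3341504, 7), 3546783), -2504504) = Mul(Rational(28168985, 7), -2504504) = Rational(-70549335608440, 7)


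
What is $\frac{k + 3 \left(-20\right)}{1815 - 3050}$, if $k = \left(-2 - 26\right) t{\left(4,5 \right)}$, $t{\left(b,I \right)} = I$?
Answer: $\frac{40}{247} \approx 0.16194$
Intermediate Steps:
$k = -140$ ($k = \left(-2 - 26\right) 5 = \left(-28\right) 5 = -140$)
$\frac{k + 3 \left(-20\right)}{1815 - 3050} = \frac{-140 + 3 \left(-20\right)}{1815 - 3050} = \frac{-140 - 60}{-1235} = \left(-200\right) \left(- \frac{1}{1235}\right) = \frac{40}{247}$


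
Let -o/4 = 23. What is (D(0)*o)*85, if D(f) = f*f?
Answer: 0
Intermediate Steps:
o = -92 (o = -4*23 = -92)
D(f) = f²
(D(0)*o)*85 = (0²*(-92))*85 = (0*(-92))*85 = 0*85 = 0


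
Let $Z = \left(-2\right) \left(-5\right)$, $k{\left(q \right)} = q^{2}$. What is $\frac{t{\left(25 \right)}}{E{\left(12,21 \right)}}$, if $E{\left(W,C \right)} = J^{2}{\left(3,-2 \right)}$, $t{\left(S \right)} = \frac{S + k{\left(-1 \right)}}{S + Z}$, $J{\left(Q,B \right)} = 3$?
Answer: $\frac{26}{315} \approx 0.08254$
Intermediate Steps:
$Z = 10$
$t{\left(S \right)} = \frac{1 + S}{10 + S}$ ($t{\left(S \right)} = \frac{S + \left(-1\right)^{2}}{S + 10} = \frac{S + 1}{10 + S} = \frac{1 + S}{10 + S}$)
$E{\left(W,C \right)} = 9$ ($E{\left(W,C \right)} = 3^{2} = 9$)
$\frac{t{\left(25 \right)}}{E{\left(12,21 \right)}} = \frac{\frac{1}{10 + 25} \left(1 + 25\right)}{9} = \frac{1}{35} \cdot 26 \cdot \frac{1}{9} = \frac{26}{35} \cdot \frac{1}{9} = \frac{26}{315}$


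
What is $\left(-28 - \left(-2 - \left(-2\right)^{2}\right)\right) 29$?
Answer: $-638$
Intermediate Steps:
$\left(-28 - \left(-2 - \left(-2\right)^{2}\right)\right) 29 = \left(-28 + \left(2 + 4\right)\right) 29 = \left(-28 + 6\right) 29 = \left(-22\right) 29 = -638$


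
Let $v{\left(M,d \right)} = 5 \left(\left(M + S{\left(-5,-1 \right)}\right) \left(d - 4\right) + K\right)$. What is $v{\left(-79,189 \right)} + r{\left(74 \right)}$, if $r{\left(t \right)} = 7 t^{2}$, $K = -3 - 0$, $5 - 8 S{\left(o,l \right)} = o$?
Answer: $- \frac{134407}{4} \approx -33602.0$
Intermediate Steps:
$S{\left(o,l \right)} = \frac{5}{8} - \frac{o}{8}$
$K = -3$ ($K = -3 + 0 = -3$)
$v{\left(M,d \right)} = -15 + 5 \left(-4 + d\right) \left(\frac{5}{4} + M\right)$ ($v{\left(M,d \right)} = 5 \left(\left(M + \left(\frac{5}{8} - - \frac{5}{8}\right)\right) \left(d - 4\right) - 3\right) = 5 \left(\left(M + \left(\frac{5}{8} + \frac{5}{8}\right)\right) \left(-4 + d\right) - 3\right) = 5 \left(\left(M + \frac{5}{4}\right) \left(-4 + d\right) - 3\right) = 5 \left(\left(\frac{5}{4} + M\right) \left(-4 + d\right) - 3\right) = 5 \left(\left(-4 + d\right) \left(\frac{5}{4} + M\right) - 3\right) = 5 \left(-3 + \left(-4 + d\right) \left(\frac{5}{4} + M\right)\right) = -15 + 5 \left(-4 + d\right) \left(\frac{5}{4} + M\right)$)
$v{\left(-79,189 \right)} + r{\left(74 \right)} = \left(-40 - -1580 + \frac{25}{4} \cdot 189 + 5 \left(-79\right) 189\right) + 7 \cdot 74^{2} = \left(-40 + 1580 + \frac{4725}{4} - 74655\right) + 7 \cdot 5476 = - \frac{287735}{4} + 38332 = - \frac{134407}{4}$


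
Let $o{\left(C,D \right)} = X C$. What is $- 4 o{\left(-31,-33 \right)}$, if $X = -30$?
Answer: $-3720$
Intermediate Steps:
$o{\left(C,D \right)} = - 30 C$
$- 4 o{\left(-31,-33 \right)} = - 4 \left(\left(-30\right) \left(-31\right)\right) = \left(-4\right) 930 = -3720$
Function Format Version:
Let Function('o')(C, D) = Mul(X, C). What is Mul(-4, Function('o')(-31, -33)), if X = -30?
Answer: -3720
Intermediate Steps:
Function('o')(C, D) = Mul(-30, C)
Mul(-4, Function('o')(-31, -33)) = Mul(-4, Mul(-30, -31)) = Mul(-4, 930) = -3720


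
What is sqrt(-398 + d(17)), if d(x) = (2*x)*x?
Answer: 6*sqrt(5) ≈ 13.416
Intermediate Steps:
d(x) = 2*x**2
sqrt(-398 + d(17)) = sqrt(-398 + 2*17**2) = sqrt(-398 + 2*289) = sqrt(-398 + 578) = sqrt(180) = 6*sqrt(5)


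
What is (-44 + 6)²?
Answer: 1444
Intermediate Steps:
(-44 + 6)² = (-38)² = 1444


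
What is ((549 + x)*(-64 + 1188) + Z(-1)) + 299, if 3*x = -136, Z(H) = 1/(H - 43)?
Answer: 74767481/132 ≈ 5.6642e+5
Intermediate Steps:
Z(H) = 1/(-43 + H)
x = -136/3 (x = (1/3)*(-136) = -136/3 ≈ -45.333)
((549 + x)*(-64 + 1188) + Z(-1)) + 299 = ((549 - 136/3)*(-64 + 1188) + 1/(-43 - 1)) + 299 = ((1511/3)*1124 + 1/(-44)) + 299 = (1698364/3 - 1/44) + 299 = 74728013/132 + 299 = 74767481/132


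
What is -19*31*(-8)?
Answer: 4712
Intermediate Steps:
-19*31*(-8) = -589*(-8) = 4712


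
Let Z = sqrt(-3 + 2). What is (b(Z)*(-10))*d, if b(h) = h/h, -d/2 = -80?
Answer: -1600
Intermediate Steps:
d = 160 (d = -2*(-80) = 160)
Z = I (Z = sqrt(-1) = I ≈ 1.0*I)
b(h) = 1
(b(Z)*(-10))*d = (1*(-10))*160 = -10*160 = -1600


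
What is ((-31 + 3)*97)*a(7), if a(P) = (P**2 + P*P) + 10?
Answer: -293328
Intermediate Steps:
a(P) = 10 + 2*P**2 (a(P) = (P**2 + P**2) + 10 = 2*P**2 + 10 = 10 + 2*P**2)
((-31 + 3)*97)*a(7) = ((-31 + 3)*97)*(10 + 2*7**2) = (-28*97)*(10 + 2*49) = -2716*(10 + 98) = -2716*108 = -293328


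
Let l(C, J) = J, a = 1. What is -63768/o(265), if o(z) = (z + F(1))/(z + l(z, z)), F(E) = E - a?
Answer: -127536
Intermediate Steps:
F(E) = -1 + E (F(E) = E - 1*1 = E - 1 = -1 + E)
o(z) = ½ (o(z) = (z + (-1 + 1))/(z + z) = (z + 0)/((2*z)) = z*(1/(2*z)) = ½)
-63768/o(265) = -63768/½ = -63768*2 = -127536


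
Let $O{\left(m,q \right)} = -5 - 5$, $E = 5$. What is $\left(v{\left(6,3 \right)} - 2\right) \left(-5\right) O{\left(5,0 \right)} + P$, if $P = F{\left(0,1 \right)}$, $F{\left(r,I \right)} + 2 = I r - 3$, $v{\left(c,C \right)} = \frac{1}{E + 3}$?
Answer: $- \frac{395}{4} \approx -98.75$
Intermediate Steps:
$v{\left(c,C \right)} = \frac{1}{8}$ ($v{\left(c,C \right)} = \frac{1}{5 + 3} = \frac{1}{8}$)
$F{\left(r,I \right)} = -5 + I r$ ($F{\left(r,I \right)} = -2 + \left(I r - 3\right) = -2 + \left(-3 + I r\right) = -5 + I r$)
$O{\left(m,q \right)} = -10$ ($O{\left(m,q \right)} = -5 - 5 = -10$)
$P = -5$ ($P = -5 + 1 \cdot 0 = -5 + 0 = -5$)
$\left(v{\left(6,3 \right)} - 2\right) \left(-5\right) O{\left(5,0 \right)} + P = \left(\frac{1}{8} - 2\right) \left(-5\right) \left(-10\right) - 5 = \left(- \frac{15}{8}\right) \left(-5\right) \left(-10\right) - 5 = \frac{75}{8} \left(-10\right) - 5 = - \frac{375}{4} - 5 = - \frac{395}{4}$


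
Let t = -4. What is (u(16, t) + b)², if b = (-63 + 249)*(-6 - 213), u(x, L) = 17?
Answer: 1657874089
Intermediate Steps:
b = -40734 (b = 186*(-219) = -40734)
(u(16, t) + b)² = (17 - 40734)² = (-40717)² = 1657874089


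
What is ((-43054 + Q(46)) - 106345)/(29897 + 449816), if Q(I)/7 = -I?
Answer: -11517/36901 ≈ -0.31211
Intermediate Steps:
Q(I) = -7*I (Q(I) = 7*(-I) = -7*I)
((-43054 + Q(46)) - 106345)/(29897 + 449816) = ((-43054 - 7*46) - 106345)/(29897 + 449816) = ((-43054 - 322) - 106345)/479713 = (-43376 - 106345)*(1/479713) = -149721*1/479713 = -11517/36901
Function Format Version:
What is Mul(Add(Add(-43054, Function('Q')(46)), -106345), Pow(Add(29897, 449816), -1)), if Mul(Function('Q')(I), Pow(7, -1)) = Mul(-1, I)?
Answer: Rational(-11517, 36901) ≈ -0.31211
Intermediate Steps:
Function('Q')(I) = Mul(-7, I) (Function('Q')(I) = Mul(7, Mul(-1, I)) = Mul(-7, I))
Mul(Add(Add(-43054, Function('Q')(46)), -106345), Pow(Add(29897, 449816), -1)) = Mul(Add(Add(-43054, Mul(-7, 46)), -106345), Pow(Add(29897, 449816), -1)) = Mul(Add(Add(-43054, -322), -106345), Pow(479713, -1)) = Mul(Add(-43376, -106345), Rational(1, 479713)) = Mul(-149721, Rational(1, 479713)) = Rational(-11517, 36901)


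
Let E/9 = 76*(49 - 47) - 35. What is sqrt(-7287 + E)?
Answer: I*sqrt(6234) ≈ 78.956*I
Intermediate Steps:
E = 1053 (E = 9*(76*(49 - 47) - 35) = 9*(76*2 - 35) = 9*(152 - 35) = 9*117 = 1053)
sqrt(-7287 + E) = sqrt(-7287 + 1053) = sqrt(-6234) = I*sqrt(6234)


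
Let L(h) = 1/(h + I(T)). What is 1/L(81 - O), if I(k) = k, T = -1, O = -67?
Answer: 147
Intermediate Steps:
L(h) = 1/(-1 + h) (L(h) = 1/(h - 1) = 1/(-1 + h))
1/L(81 - O) = 1/(1/(-1 + (81 - 1*(-67)))) = 1/(1/(-1 + (81 + 67))) = 1/(1/(-1 + 148)) = 1/(1/147) = 147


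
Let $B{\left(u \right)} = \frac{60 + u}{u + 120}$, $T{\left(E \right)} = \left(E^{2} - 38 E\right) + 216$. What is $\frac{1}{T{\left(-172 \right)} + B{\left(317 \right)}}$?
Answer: $\frac{437}{15879209} \approx 2.752 \cdot 10^{-5}$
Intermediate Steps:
$T{\left(E \right)} = 216 + E^{2} - 38 E$
$B{\left(u \right)} = \frac{60 + u}{120 + u}$
$\frac{1}{T{\left(-172 \right)} + B{\left(317 \right)}} = \frac{1}{\left(216 + \left(-172\right)^{2} - -6536\right) + \frac{60 + 317}{120 + 317}} = \frac{1}{\left(216 + 29584 + 6536\right) + \frac{1}{437} \cdot 377} = \frac{1}{36336 + \frac{1}{437} \cdot 377} = \frac{1}{36336 + \frac{377}{437}} = \frac{1}{\frac{15879209}{437}} = \frac{437}{15879209}$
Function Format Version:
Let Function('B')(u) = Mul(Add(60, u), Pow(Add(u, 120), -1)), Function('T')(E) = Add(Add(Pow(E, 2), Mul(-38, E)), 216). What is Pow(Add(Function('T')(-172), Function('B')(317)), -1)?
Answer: Rational(437, 15879209) ≈ 2.7520e-5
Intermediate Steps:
Function('T')(E) = Add(216, Pow(E, 2), Mul(-38, E))
Function('B')(u) = Mul(Pow(Add(120, u), -1), Add(60, u)) (Function('B')(u) = Mul(Add(60, u), Pow(Add(120, u), -1)) = Mul(Pow(Add(120, u), -1), Add(60, u)))
Pow(Add(Function('T')(-172), Function('B')(317)), -1) = Pow(Add(Add(216, Pow(-172, 2), Mul(-38, -172)), Mul(Pow(Add(120, 317), -1), Add(60, 317))), -1) = Pow(Add(Add(216, 29584, 6536), Mul(Pow(437, -1), 377)), -1) = Pow(Add(36336, Mul(Rational(1, 437), 377)), -1) = Pow(Add(36336, Rational(377, 437)), -1) = Pow(Rational(15879209, 437), -1) = Rational(437, 15879209)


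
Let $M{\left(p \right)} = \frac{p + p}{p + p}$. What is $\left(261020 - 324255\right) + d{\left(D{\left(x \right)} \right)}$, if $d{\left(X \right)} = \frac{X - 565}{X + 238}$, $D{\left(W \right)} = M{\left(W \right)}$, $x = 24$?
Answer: $- \frac{15113729}{239} \approx -63237.0$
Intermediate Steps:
$M{\left(p \right)} = 1$ ($M{\left(p \right)} = \frac{2 p}{2 p} = 2 p \frac{1}{2 p} = 1$)
$D{\left(W \right)} = 1$
$d{\left(X \right)} = \frac{-565 + X}{238 + X}$
$\left(261020 - 324255\right) + d{\left(D{\left(x \right)} \right)} = \left(261020 - 324255\right) + \frac{-565 + 1}{238 + 1} = -63235 + \frac{1}{239} \left(-564\right) = -63235 - \frac{564}{239} = - \frac{15113729}{239}$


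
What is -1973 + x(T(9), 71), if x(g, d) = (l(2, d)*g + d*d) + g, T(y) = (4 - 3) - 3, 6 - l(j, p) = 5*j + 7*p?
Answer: 4068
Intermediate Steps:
l(j, p) = 6 - 7*p - 5*j (l(j, p) = 6 - (5*j + 7*p) = 6 + (-7*p - 5*j) = 6 - 7*p - 5*j)
T(y) = -2 (T(y) = 1 - 3 = -2)
x(g, d) = g + d² + g*(-4 - 7*d) (x(g, d) = ((6 - 7*d - 5*2)*g + d*d) + g = ((6 - 7*d - 10)*g + d²) + g = ((-4 - 7*d)*g + d²) + g = (g*(-4 - 7*d) + d²) + g = (d² + g*(-4 - 7*d)) + g = g + d² + g*(-4 - 7*d))
-1973 + x(T(9), 71) = -1973 + (-2 + 71² - 1*(-2)*(4 + 7*71)) = -1973 + (-2 + 5041 - 1*(-2)*(4 + 497)) = -1973 + (-2 + 5041 - 1*(-2)*501) = -1973 + (-2 + 5041 + 1002) = -1973 + 6041 = 4068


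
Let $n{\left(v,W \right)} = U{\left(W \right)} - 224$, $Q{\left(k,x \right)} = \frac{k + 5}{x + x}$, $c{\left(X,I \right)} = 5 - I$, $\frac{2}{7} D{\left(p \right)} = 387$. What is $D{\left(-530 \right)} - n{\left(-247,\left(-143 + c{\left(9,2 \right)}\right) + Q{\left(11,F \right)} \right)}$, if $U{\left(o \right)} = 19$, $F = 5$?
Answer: $\frac{3119}{2} \approx 1559.5$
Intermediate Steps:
$D{\left(p \right)} = \frac{2709}{2}$ ($D{\left(p \right)} = \frac{7}{2} \cdot 387 = \frac{2709}{2}$)
$Q{\left(k,x \right)} = \frac{5 + k}{2 x}$
$n{\left(v,W \right)} = -205$ ($n{\left(v,W \right)} = 19 - 224 = -205$)
$D{\left(-530 \right)} - n{\left(-247,\left(-143 + c{\left(9,2 \right)}\right) + Q{\left(11,F \right)} \right)} = \frac{2709}{2} - -205 = \frac{2709}{2} + 205 = \frac{3119}{2}$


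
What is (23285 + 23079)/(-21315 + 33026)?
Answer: 46364/11711 ≈ 3.9590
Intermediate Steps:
(23285 + 23079)/(-21315 + 33026) = 46364/11711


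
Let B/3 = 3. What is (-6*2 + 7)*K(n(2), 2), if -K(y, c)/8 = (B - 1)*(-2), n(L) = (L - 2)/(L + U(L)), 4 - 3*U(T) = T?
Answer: -640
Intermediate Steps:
B = 9 (B = 3*3 = 9)
U(T) = 4/3 - T/3
n(L) = (-2 + L)/(4/3 + 2*L/3) (n(L) = (L - 2)/(L + (4/3 - L/3)) = (-2 + L)/(4/3 + 2*L/3))
K(y, c) = 128 (K(y, c) = -8*(9 - 1)*(-2) = -64*(-2) = -8*(-16) = 128)
(-6*2 + 7)*K(n(2), 2) = (-6*2 + 7)*128 = (-12 + 7)*128 = -5*128 = -640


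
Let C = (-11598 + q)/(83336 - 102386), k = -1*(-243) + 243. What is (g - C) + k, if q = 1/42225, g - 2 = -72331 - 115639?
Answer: -150808432648049/804386250 ≈ -1.8748e+5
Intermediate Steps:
g = -187968 (g = 2 + (-72331 - 115639) = 2 - 187970 = -187968)
q = 1/42225 ≈ 2.3683e-5
k = 486 (k = 243 + 243 = 486)
C = 489725549/804386250 (C = (-11598 + 1/42225)/(83336 - 102386) = -489725549/42225/(-19050) = -489725549/42225*(-1/19050) = 489725549/804386250 ≈ 0.60882)
(g - C) + k = (-187968 - 1*489725549/804386250) + 486 = (-187968 - 489725549/804386250) + 486 = -151199364365549/804386250 + 486 = -150808432648049/804386250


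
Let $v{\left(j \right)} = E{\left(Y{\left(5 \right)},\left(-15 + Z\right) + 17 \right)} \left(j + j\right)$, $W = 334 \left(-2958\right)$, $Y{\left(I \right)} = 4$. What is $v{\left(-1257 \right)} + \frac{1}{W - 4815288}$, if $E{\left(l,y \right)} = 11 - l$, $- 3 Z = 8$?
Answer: $- \frac{102125769481}{5803260} \approx -17598.0$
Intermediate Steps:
$Z = - \frac{8}{3}$ ($Z = \left(- \frac{1}{3}\right) 8 = - \frac{8}{3} \approx -2.6667$)
$W = -987972$
$v{\left(j \right)} = 14 j$ ($v{\left(j \right)} = \left(11 - 4\right) \left(j + j\right) = \left(11 - 4\right) 2 j = 7 \cdot 2 j = 14 j$)
$v{\left(-1257 \right)} + \frac{1}{W - 4815288} = 14 \left(-1257\right) + \frac{1}{-987972 - 4815288} = -17598 + \frac{1}{-5803260} = -17598 - \frac{1}{5803260} = - \frac{102125769481}{5803260}$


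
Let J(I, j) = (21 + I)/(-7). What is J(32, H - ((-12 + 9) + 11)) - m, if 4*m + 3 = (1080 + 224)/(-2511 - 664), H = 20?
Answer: -597297/88900 ≈ -6.7188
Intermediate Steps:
m = -10829/12700 (m = -3/4 + ((1080 + 224)/(-2511 - 664))/4 = -3/4 + (1304/(-3175))/4 = -3/4 + (1304*(-1/3175))/4 = -3/4 + (1/4)*(-1304/3175) = -3/4 - 326/3175 = -10829/12700 ≈ -0.85268)
J(I, j) = -3 - I/7 (J(I, j) = (21 + I)*(-1/7) = -3 - I/7)
J(32, H - ((-12 + 9) + 11)) - m = (-3 - 1/7*32) - 1*(-10829/12700) = (-3 - 32/7) + 10829/12700 = -53/7 + 10829/12700 = -597297/88900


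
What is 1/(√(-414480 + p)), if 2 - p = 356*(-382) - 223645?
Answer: -I*√54841/54841 ≈ -0.0042702*I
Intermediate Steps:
p = 359639 (p = 2 - (356*(-382) - 223645) = 2 - (-135992 - 223645) = 2 - 1*(-359637) = 2 + 359637 = 359639)
1/(√(-414480 + p)) = 1/(√(-414480 + 359639)) = 1/(√(-54841)) = 1/(I*√54841) = -I*√54841/54841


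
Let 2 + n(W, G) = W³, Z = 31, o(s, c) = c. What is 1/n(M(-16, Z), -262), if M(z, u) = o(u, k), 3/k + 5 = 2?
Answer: -⅓ ≈ -0.33333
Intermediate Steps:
k = -1 (k = 3/(-5 + 2) = 3/(-3) = 3*(-⅓) = -1)
M(z, u) = -1
n(W, G) = -2 + W³
1/n(M(-16, Z), -262) = 1/(-2 + (-1)³) = 1/(-2 - 1) = 1/(-3) = -⅓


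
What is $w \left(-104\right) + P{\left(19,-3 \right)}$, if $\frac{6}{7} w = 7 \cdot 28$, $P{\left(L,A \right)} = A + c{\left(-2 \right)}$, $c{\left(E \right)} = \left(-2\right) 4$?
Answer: $- \frac{71377}{3} \approx -23792.0$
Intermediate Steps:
$c{\left(E \right)} = -8$
$P{\left(L,A \right)} = -8 + A$ ($P{\left(L,A \right)} = A - 8 = -8 + A$)
$w = \frac{686}{3}$ ($w = \frac{7 \cdot 7 \cdot 28}{6} = \frac{7}{6} \cdot 196 = \frac{686}{3} \approx 228.67$)
$w \left(-104\right) + P{\left(19,-3 \right)} = \frac{686}{3} \left(-104\right) - 11 = - \frac{71344}{3} - 11 = - \frac{71377}{3}$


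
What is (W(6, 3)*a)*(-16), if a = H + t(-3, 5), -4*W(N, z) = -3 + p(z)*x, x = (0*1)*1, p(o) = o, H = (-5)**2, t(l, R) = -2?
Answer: -276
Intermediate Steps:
H = 25
x = 0 (x = 0*1 = 0)
W(N, z) = 3/4 (W(N, z) = -(-3 + z*0)/4 = -(-3 + 0)/4 = -1/4*(-3) = 3/4)
a = 23 (a = 25 - 2 = 23)
(W(6, 3)*a)*(-16) = ((3/4)*23)*(-16) = (69/4)*(-16) = -276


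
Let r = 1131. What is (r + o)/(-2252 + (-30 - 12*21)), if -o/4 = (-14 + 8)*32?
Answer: -1899/2534 ≈ -0.74941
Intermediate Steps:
o = 768 (o = -4*(-14 + 8)*32 = -(-24)*32 = -4*(-192) = 768)
(r + o)/(-2252 + (-30 - 12*21)) = (1131 + 768)/(-2252 + (-30 - 12*21)) = 1899/(-2252 + (-30 - 252)) = 1899/(-2252 - 282) = 1899/(-2534) = 1899*(-1/2534) = -1899/2534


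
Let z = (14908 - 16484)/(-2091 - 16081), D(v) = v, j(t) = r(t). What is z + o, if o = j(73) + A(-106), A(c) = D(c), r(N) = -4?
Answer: -499336/4543 ≈ -109.91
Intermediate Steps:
j(t) = -4
A(c) = c
o = -110 (o = -4 - 106 = -110)
z = 394/4543 (z = -1576/(-18172) = -1576*(-1/18172) = 394/4543 ≈ 0.086727)
z + o = 394/4543 - 110 = -499336/4543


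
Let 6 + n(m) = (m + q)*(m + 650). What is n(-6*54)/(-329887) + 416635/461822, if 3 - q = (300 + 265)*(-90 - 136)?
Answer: -19038463618491/152349074114 ≈ -124.97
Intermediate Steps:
q = 127693 (q = 3 - (300 + 265)*(-90 - 136) = 3 - 565*(-226) = 3 - 1*(-127690) = 3 + 127690 = 127693)
n(m) = -6 + (650 + m)*(127693 + m) (n(m) = -6 + (m + 127693)*(m + 650) = -6 + (127693 + m)*(650 + m) = -6 + (650 + m)*(127693 + m))
n(-6*54)/(-329887) + 416635/461822 = (83000444 + (-6*54)² + 128343*(-6*54))/(-329887) + 416635/461822 = (83000444 + (-324)² + 128343*(-324))*(-1/329887) + 416635*(1/461822) = (83000444 + 104976 - 41583132)*(-1/329887) + 416635/461822 = 41522288*(-1/329887) + 416635/461822 = -41522288/329887 + 416635/461822 = -19038463618491/152349074114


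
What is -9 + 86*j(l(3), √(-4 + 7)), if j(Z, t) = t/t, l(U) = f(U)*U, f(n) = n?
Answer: 77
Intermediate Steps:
l(U) = U² (l(U) = U*U = U²)
j(Z, t) = 1
-9 + 86*j(l(3), √(-4 + 7)) = -9 + 86*1 = -9 + 86 = 77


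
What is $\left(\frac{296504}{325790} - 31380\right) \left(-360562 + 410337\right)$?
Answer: $- \frac{50884951121840}{32579} \approx -1.5619 \cdot 10^{9}$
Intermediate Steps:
$\left(\frac{296504}{325790} - 31380\right) \left(-360562 + 410337\right) = \left(296504 \cdot \frac{1}{325790} - 31380\right) 49775 = \left(\frac{148252}{162895} - 31380\right) 49775 = \left(- \frac{5111496848}{162895}\right) 49775 = - \frac{50884951121840}{32579}$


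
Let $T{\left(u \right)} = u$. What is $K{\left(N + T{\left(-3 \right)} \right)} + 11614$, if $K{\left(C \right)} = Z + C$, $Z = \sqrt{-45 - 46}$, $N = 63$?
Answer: $11674 + i \sqrt{91} \approx 11674.0 + 9.5394 i$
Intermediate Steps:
$Z = i \sqrt{91}$ ($Z = \sqrt{-91} = i \sqrt{91} \approx 9.5394 i$)
$K{\left(C \right)} = C + i \sqrt{91}$ ($K{\left(C \right)} = i \sqrt{91} + C = C + i \sqrt{91}$)
$K{\left(N + T{\left(-3 \right)} \right)} + 11614 = \left(\left(63 - 3\right) + i \sqrt{91}\right) + 11614 = \left(60 + i \sqrt{91}\right) + 11614 = 11674 + i \sqrt{91}$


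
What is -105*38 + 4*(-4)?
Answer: -4006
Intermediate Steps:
-105*38 + 4*(-4) = -3990 - 16 = -4006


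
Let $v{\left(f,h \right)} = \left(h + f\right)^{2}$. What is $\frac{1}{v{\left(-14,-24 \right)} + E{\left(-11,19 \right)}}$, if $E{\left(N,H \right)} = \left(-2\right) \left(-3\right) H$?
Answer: $\frac{1}{1558} \approx 0.00064185$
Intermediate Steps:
$E{\left(N,H \right)} = 6 H$
$v{\left(f,h \right)} = \left(f + h\right)^{2}$
$\frac{1}{v{\left(-14,-24 \right)} + E{\left(-11,19 \right)}} = \frac{1}{\left(-14 - 24\right)^{2} + 6 \cdot 19} = \frac{1}{\left(-38\right)^{2} + 114} = \frac{1}{1444 + 114} = \frac{1}{1558}$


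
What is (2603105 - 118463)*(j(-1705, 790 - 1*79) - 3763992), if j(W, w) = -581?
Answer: -9353616187866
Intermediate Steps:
(2603105 - 118463)*(j(-1705, 790 - 1*79) - 3763992) = (2603105 - 118463)*(-581 - 3763992) = 2484642*(-3764573) = -9353616187866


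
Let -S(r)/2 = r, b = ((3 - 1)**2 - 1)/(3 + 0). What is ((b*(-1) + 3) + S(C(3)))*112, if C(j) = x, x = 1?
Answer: 0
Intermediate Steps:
C(j) = 1
b = 1 (b = (2**2 - 1)/3 = (4 - 1)*(1/3) = 3*(1/3) = 1)
S(r) = -2*r
((b*(-1) + 3) + S(C(3)))*112 = ((1*(-1) + 3) - 2*1)*112 = ((-1 + 3) - 2)*112 = (2 - 2)*112 = 0*112 = 0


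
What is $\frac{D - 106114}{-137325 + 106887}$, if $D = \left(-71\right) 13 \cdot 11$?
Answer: $\frac{116267}{30438} \approx 3.8198$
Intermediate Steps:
$D = -10153$ ($D = \left(-923\right) 11 = -10153$)
$\frac{D - 106114}{-137325 + 106887} = \frac{-10153 - 106114}{-137325 + 106887} = - \frac{116267}{-30438} = \left(-116267\right) \left(- \frac{1}{30438}\right) = \frac{116267}{30438}$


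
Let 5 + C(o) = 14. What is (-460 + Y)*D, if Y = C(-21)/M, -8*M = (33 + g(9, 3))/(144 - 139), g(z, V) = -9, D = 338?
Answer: -160550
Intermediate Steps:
C(o) = 9 (C(o) = -5 + 14 = 9)
M = -3/5 (M = -(33 - 9)/(8*(144 - 139)) = -3/5 ≈ -0.60000)
Y = -15 (Y = 9/(-3/5) = 9*(-5/3) = -15)
(-460 + Y)*D = (-460 - 15)*338 = -475*338 = -160550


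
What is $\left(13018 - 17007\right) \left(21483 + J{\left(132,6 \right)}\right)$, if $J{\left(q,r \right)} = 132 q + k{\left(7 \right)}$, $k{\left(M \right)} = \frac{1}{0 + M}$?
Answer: $- \frac{1086404150}{7} \approx -1.552 \cdot 10^{8}$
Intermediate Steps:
$k{\left(M \right)} = \frac{1}{M}$
$J{\left(q,r \right)} = \frac{1}{7} + 132 q$ ($J{\left(q,r \right)} = 132 q + \frac{1}{7} = \frac{1}{7} + 132 q$)
$\left(13018 - 17007\right) \left(21483 + J{\left(132,6 \right)}\right) = \left(13018 - 17007\right) \left(21483 + \left(\frac{1}{7} + 132 \cdot 132\right)\right) = - 3989 \left(21483 + \left(\frac{1}{7} + 17424\right)\right) = - 3989 \left(21483 + \frac{121969}{7}\right) = \left(-3989\right) \frac{272350}{7} = - \frac{1086404150}{7}$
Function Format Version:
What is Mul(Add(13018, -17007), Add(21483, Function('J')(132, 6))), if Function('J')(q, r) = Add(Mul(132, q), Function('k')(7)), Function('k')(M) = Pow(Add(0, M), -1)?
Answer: Rational(-1086404150, 7) ≈ -1.5520e+8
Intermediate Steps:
Function('k')(M) = Pow(M, -1)
Function('J')(q, r) = Add(Rational(1, 7), Mul(132, q)) (Function('J')(q, r) = Add(Mul(132, q), Pow(7, -1)) = Add(Mul(132, q), Rational(1, 7)) = Add(Rational(1, 7), Mul(132, q)))
Mul(Add(13018, -17007), Add(21483, Function('J')(132, 6))) = Mul(Add(13018, -17007), Add(21483, Add(Rational(1, 7), Mul(132, 132)))) = Mul(-3989, Add(21483, Add(Rational(1, 7), 17424))) = Mul(-3989, Add(21483, Rational(121969, 7))) = Mul(-3989, Rational(272350, 7)) = Rational(-1086404150, 7)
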